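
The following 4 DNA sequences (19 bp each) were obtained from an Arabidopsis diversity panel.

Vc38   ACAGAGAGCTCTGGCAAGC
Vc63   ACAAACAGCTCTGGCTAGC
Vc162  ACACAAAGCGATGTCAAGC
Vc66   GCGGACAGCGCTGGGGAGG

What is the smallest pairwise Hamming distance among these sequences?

Pairwise Hamming distances:
  Vc38 vs Vc63: 3
  Vc38 vs Vc162: 5
  Vc38 vs Vc66: 7
  Vc63 vs Vc162: 6
  Vc63 vs Vc66: 7
  Vc162 vs Vc66: 9
The smallest is 3, between Vc38 and Vc63.

3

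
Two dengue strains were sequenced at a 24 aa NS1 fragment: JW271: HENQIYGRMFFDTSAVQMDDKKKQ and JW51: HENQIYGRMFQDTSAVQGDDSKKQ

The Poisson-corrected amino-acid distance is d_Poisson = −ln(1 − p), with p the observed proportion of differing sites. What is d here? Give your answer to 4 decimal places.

0.1335

Differing sites — 11:F/Q; 18:M/G; 21:K/S.
p = 3/24 = 0.125000.
d = −ln(1 − 0.125000) = −ln(0.875000) = 0.1335.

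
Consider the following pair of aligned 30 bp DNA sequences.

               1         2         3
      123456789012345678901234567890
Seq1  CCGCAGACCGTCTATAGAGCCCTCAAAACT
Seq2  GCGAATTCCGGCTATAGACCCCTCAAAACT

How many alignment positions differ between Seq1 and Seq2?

Differing sites — 1:C/G; 4:C/A; 6:G/T; 7:A/T; 11:T/G; 19:G/C.
That gives 6 mismatches out of 30 aligned sites, so the Hamming distance is 6.

6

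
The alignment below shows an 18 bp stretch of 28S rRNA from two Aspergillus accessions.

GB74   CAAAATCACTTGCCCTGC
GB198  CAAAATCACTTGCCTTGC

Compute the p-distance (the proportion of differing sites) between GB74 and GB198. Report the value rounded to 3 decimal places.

The sequences differ at position 15 (C/T).
There are 1 differences over 18 sites, so p = 1/18 = 0.056.

0.056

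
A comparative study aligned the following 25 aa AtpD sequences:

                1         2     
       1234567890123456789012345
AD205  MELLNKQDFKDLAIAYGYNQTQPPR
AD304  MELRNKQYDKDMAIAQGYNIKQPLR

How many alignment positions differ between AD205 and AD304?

8

Differing sites — 4:L/R; 8:D/Y; 9:F/D; 12:L/M; 16:Y/Q; 20:Q/I; 21:T/K; 24:P/L.
That gives 8 mismatches out of 25 aligned sites, so the Hamming distance is 8.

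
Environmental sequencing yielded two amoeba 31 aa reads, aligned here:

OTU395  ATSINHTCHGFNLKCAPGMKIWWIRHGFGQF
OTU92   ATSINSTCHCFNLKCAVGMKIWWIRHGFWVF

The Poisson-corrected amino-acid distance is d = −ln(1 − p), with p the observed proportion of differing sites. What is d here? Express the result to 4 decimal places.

0.1759

Mismatches occur at site 6 (H↔S), site 10 (G↔C), site 17 (P↔V), site 29 (G↔W), site 30 (Q↔V).
p = 5/31 = 0.161290.
d = −ln(1 − 0.161290) = −ln(0.838710) = 0.1759.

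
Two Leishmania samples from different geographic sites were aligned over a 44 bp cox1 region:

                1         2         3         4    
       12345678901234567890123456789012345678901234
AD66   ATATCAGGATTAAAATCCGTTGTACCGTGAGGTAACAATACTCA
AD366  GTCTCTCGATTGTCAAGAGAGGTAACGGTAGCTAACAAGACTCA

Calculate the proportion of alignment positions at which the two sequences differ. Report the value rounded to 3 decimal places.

0.386

Mismatches occur at site 1 (A→G), site 3 (A→C), site 6 (A→T), site 7 (G→C), site 12 (A→G), site 13 (A→T), site 14 (A→C), site 16 (T→A), site 17 (C→G), site 18 (C→A), site 20 (T→A), site 21 (T→G), site 25 (C→A), site 28 (T→G), site 29 (G→T), site 32 (G→C), site 39 (T→G).
There are 17 differences over 44 sites, so p = 17/44 = 0.386.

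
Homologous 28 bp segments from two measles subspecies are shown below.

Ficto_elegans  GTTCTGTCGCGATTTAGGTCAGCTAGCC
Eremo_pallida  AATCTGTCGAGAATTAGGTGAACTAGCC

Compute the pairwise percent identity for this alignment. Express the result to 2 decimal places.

78.57%

Mismatches occur at site 1 (G↔A), site 2 (T↔A), site 10 (C↔A), site 13 (T↔A), site 20 (C↔G), site 22 (G↔A).
22 of the 28 sites match, so the percent identity is 22/28 × 100 = 78.57%.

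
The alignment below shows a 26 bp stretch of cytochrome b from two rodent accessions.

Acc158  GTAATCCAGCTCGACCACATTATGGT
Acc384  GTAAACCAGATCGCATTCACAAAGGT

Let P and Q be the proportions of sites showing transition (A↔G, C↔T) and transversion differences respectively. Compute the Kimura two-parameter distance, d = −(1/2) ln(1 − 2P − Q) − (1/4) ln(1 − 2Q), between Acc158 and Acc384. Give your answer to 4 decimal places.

Differing sites — 5:T/A (Tv); 10:C/A (Tv); 14:A/C (Tv); 15:C/A (Tv); 16:C/T (Ti); 17:A/T (Tv); 20:T/C (Ti); 21:T/A (Tv); 23:T/A (Tv).
Of the 9 differences, 2 transitions and 7 transversions over 26 sites: P = 2/26 = 0.076923, Q = 7/26 = 0.269231.
d = −0.5·ln(0.576923) − 0.25·ln(0.461538) = −0.5·(-0.550046) − 0.25·(-0.773191) = 0.4683.

0.4683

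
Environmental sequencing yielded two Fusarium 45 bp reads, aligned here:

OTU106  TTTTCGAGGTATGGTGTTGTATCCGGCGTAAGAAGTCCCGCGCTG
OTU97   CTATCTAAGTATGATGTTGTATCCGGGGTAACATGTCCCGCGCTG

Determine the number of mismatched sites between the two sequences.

The sequences differ at positions 1 (T/C), 3 (T/A), 6 (G/T), 8 (G/A), 14 (G/A), 27 (C/G), 32 (G/C), 34 (A/T).
That gives 8 mismatches out of 45 aligned sites, so the Hamming distance is 8.

8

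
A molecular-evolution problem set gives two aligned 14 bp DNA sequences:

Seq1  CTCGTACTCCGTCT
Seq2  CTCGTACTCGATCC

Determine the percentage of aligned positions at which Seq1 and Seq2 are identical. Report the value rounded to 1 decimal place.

Differing sites — 10:C/G; 11:G/A; 14:T/C.
11 of the 14 sites match, so the percent identity is 11/14 × 100 = 78.6%.

78.6%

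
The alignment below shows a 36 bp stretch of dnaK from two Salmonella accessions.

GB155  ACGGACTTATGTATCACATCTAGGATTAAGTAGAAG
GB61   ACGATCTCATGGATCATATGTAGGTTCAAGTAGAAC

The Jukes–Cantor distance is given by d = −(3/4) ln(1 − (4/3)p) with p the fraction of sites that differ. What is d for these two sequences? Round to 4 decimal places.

Mismatches occur at site 4 (G/A), site 5 (A/T), site 8 (T/C), site 12 (T/G), site 17 (C/T), site 20 (C/G), site 25 (A/T), site 27 (T/C), site 36 (G/C).
p = 9/36 = 0.250000.
d = −0.75 · ln(1 − (4/3)·0.250000) = −0.75 · ln(0.666667) = −0.75 · (-0.405465) = 0.3041.

0.3041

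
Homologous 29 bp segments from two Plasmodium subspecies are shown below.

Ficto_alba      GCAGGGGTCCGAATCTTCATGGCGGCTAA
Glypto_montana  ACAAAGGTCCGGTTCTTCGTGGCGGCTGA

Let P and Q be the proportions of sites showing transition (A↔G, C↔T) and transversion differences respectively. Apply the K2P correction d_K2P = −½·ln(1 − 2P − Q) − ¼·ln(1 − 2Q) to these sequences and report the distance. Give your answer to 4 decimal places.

Mismatches occur at site 1 (G→A, transition), site 4 (G→A, transition), site 5 (G→A, transition), site 12 (A→G, transition), site 13 (A→T, transversion), site 19 (A→G, transition), site 28 (A→G, transition).
Of the 7 differences, 6 transitions and 1 transversion over 29 sites: P = 6/29 = 0.206897, Q = 1/29 = 0.034483.
d = −0.5·ln(0.551723) − 0.25·ln(0.931034) = −0.5·(-0.594709) − 0.25·(-0.071459) = 0.3152.

0.3152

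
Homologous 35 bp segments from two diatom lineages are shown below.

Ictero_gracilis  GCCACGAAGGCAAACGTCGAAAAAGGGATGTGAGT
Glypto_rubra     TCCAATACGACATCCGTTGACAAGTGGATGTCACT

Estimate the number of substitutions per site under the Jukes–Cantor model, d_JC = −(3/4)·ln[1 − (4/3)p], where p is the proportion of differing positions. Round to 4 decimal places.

0.5128

The sequences differ at positions 1 (G/T), 5 (C/A), 6 (G/T), 8 (A/C), 10 (G/A), 13 (A/T), 14 (A/C), 18 (C/T), 21 (A/C), 24 (A/G), 25 (G/T), 32 (G/C), 34 (G/C).
p = 13/35 = 0.371429.
d = −0.75 · ln(1 − (4/3)·0.371429) = −0.75 · ln(0.504761) = −0.75 · (-0.683670) = 0.5128.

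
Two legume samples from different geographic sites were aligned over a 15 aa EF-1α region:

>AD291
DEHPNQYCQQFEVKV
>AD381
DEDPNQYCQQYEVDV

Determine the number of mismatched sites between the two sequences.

3

Mismatches occur at site 3 (H↔D), site 11 (F↔Y), site 14 (K↔D).
That gives 3 mismatches out of 15 aligned sites, so the Hamming distance is 3.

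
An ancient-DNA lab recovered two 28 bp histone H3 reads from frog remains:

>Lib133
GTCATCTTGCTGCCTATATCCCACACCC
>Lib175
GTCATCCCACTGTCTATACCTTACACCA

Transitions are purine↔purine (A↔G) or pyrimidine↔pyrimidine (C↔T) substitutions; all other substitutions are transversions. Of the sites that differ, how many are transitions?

Mismatches occur at site 7 (T↔C, transition), site 8 (T↔C, transition), site 9 (G↔A, transition), site 13 (C↔T, transition), site 19 (T↔C, transition), site 21 (C↔T, transition), site 22 (C↔T, transition), site 28 (C↔A, transversion).
Of the 8 differences, 7 transitions and 1 transversion, so the answer is 7.

7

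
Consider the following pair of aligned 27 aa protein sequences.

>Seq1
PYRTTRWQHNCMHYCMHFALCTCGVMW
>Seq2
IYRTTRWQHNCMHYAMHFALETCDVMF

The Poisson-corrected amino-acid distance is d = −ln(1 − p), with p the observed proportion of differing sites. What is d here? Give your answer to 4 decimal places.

Differing sites — 1:P/I; 15:C/A; 21:C/E; 24:G/D; 27:W/F.
p = 5/27 = 0.185185.
d = −ln(1 − 0.185185) = −ln(0.814815) = 0.2048.

0.2048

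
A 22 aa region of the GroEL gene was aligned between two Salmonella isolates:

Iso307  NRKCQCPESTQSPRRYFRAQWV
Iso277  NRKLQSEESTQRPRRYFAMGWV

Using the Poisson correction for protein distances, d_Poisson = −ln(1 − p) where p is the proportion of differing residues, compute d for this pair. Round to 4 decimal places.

Differing sites — 4:C/L; 6:C/S; 7:P/E; 12:S/R; 18:R/A; 19:A/M; 20:Q/G.
p = 7/22 = 0.318182.
d = −ln(1 − 0.318182) = −ln(0.681818) = 0.3830.

0.3830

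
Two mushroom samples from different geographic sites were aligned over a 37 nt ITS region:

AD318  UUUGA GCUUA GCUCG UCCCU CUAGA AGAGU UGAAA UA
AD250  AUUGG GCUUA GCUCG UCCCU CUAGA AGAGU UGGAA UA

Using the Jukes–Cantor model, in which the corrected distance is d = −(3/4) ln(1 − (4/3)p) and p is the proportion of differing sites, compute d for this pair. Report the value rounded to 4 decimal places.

0.0858

The sequences differ at positions 1 (U/A), 5 (A/G), 33 (A/G).
p = 3/37 = 0.081081.
d = −0.75 · ln(1 − (4/3)·0.081081) = −0.75 · ln(0.891892) = −0.75 · (-0.114410) = 0.0858.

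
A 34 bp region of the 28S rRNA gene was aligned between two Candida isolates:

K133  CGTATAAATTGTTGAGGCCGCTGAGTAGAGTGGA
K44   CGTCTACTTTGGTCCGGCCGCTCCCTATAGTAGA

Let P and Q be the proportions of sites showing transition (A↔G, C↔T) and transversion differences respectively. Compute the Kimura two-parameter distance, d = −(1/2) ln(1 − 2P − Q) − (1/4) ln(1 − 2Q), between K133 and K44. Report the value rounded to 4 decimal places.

0.4395

Differing sites — 4:A/C (Tv); 7:A/C (Tv); 8:A/T (Tv); 12:T/G (Tv); 14:G/C (Tv); 15:A/C (Tv); 23:G/C (Tv); 24:A/C (Tv); 25:G/C (Tv); 28:G/T (Tv); 32:G/A (Ti).
Of the 11 differences, 1 transition and 10 transversions over 34 sites: P = 1/34 = 0.029412, Q = 10/34 = 0.294118.
d = −0.5·ln(0.647058) − 0.25·ln(0.411764) = −0.5·(-0.435319) − 0.25·(-0.887305) = 0.4395.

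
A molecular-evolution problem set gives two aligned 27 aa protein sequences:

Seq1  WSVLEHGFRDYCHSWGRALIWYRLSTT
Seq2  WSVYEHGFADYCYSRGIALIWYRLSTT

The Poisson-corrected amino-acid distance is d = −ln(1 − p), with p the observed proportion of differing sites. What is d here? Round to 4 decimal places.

The sequences differ at positions 4 (L/Y), 9 (R/A), 13 (H/Y), 15 (W/R), 17 (R/I).
p = 5/27 = 0.185185.
d = −ln(1 − 0.185185) = −ln(0.814815) = 0.2048.

0.2048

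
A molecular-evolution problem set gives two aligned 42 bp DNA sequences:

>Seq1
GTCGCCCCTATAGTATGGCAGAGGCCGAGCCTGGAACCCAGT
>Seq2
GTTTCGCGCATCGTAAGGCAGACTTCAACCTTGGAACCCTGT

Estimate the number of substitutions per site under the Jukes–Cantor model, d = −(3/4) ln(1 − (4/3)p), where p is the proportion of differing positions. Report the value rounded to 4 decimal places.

0.4408

Differing sites — 3:C/T; 4:G/T; 6:C/G; 8:C/G; 9:T/C; 12:A/C; 16:T/A; 23:G/C; 24:G/T; 25:C/T; 27:G/A; 29:G/C; 31:C/T; 40:A/T.
p = 14/42 = 0.333333.
d = −0.75 · ln(1 − (4/3)·0.333333) = −0.75 · ln(0.555556) = −0.75 · (-0.587786) = 0.4408.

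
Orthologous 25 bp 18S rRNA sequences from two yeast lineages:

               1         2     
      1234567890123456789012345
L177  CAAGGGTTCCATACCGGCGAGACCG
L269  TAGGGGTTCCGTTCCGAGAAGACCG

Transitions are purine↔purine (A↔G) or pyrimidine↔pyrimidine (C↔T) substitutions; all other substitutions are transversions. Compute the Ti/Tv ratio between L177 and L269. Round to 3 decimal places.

The sequences differ at positions 1 (C/T, transition), 3 (A/G, transition), 11 (A/G, transition), 13 (A/T, transversion), 17 (G/A, transition), 18 (C/G, transversion), 19 (G/A, transition).
Of the 7 differences, 5 transitions and 2 transversions, so Ti/Tv = 5/2 = 2.500.

2.500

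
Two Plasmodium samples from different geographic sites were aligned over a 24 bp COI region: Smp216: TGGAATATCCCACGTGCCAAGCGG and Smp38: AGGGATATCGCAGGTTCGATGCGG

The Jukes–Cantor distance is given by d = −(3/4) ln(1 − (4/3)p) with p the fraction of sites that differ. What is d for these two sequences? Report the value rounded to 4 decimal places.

Mismatches occur at site 1 (T/A), site 4 (A/G), site 10 (C/G), site 13 (C/G), site 16 (G/T), site 18 (C/G), site 20 (A/T).
p = 7/24 = 0.291667.
d = −0.75 · ln(1 − (4/3)·0.291667) = −0.75 · ln(0.611111) = −0.75 · (-0.492477) = 0.3694.

0.3694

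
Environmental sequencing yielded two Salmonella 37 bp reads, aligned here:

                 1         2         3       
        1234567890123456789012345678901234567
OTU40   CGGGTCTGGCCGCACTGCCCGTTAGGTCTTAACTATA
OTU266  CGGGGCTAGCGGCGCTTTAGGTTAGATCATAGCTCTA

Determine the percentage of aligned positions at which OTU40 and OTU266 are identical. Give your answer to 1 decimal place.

Mismatches occur at site 5 (T↔G), site 8 (G↔A), site 11 (C↔G), site 14 (A↔G), site 17 (G↔T), site 18 (C↔T), site 19 (C↔A), site 20 (C↔G), site 26 (G↔A), site 29 (T↔A), site 32 (A↔G), site 35 (A↔C).
25 of the 37 sites match, so the percent identity is 25/37 × 100 = 67.6%.

67.6%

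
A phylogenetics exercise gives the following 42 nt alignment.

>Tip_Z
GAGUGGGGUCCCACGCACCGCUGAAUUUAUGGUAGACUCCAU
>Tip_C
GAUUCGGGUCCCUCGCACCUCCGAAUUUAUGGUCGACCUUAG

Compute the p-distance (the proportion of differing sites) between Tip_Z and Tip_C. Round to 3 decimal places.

0.238

Mismatches occur at site 3 (G↔U), site 5 (G↔C), site 13 (A↔U), site 20 (G↔U), site 22 (U↔C), site 34 (A↔C), site 38 (U↔C), site 39 (C↔U), site 40 (C↔U), site 42 (U↔G).
There are 10 differences over 42 sites, so p = 10/42 = 0.238.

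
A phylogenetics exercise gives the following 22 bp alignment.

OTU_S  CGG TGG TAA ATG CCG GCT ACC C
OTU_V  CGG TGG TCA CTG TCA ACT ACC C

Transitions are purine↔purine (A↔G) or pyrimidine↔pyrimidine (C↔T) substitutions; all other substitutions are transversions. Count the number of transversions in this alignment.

Mismatches occur at site 8 (A↔C, transversion), site 10 (A↔C, transversion), site 13 (C↔T, transition), site 15 (G↔A, transition), site 16 (G↔A, transition).
Of the 5 differences, 3 transitions and 2 transversions, so the answer is 2.

2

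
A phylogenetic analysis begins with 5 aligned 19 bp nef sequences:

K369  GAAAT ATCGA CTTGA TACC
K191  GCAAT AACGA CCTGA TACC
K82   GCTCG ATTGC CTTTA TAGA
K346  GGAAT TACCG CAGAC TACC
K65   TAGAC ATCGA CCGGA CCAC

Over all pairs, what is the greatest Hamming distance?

15

Pairwise Hamming distances:
  K369 vs K191: 3
  K369 vs K82: 9
  K369 vs K346: 9
  K369 vs K65: 8
  K191 vs K82: 10
  K191 vs K346: 8
  K191 vs K65: 9
  K82 vs K346: 15
  K82 vs K65: 14
  K346 vs K65: 14
The largest is 15, between K82 and K346.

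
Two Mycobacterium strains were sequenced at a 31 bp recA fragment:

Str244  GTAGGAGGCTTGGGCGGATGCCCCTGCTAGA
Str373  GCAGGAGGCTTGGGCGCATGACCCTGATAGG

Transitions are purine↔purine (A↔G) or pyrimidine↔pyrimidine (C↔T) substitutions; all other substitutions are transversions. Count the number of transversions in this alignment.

Differing sites — 2:T/C (Ti); 17:G/C (Tv); 21:C/A (Tv); 27:C/A (Tv); 31:A/G (Ti).
Of the 5 differences, 2 transitions and 3 transversions, so the answer is 3.

3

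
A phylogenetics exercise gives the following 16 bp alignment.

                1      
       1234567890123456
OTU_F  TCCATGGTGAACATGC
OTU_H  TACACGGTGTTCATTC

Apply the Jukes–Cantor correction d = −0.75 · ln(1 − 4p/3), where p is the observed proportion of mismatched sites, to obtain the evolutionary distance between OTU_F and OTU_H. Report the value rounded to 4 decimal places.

Mismatches occur at site 2 (C→A), site 5 (T→C), site 10 (A→T), site 11 (A→T), site 15 (G→T).
p = 5/16 = 0.312500.
d = −0.75 · ln(1 − (4/3)·0.312500) = −0.75 · ln(0.583333) = −0.75 · (-0.538997) = 0.4042.

0.4042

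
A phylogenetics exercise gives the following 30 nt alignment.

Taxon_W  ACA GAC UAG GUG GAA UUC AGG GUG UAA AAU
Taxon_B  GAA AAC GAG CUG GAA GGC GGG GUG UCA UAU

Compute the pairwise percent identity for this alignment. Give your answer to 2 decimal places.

66.67%

The sequences differ at positions 1 (A/G), 2 (C/A), 4 (G/A), 7 (U/G), 10 (G/C), 16 (U/G), 17 (U/G), 19 (A/G), 26 (A/C), 28 (A/U).
20 of the 30 sites match, so the percent identity is 20/30 × 100 = 66.67%.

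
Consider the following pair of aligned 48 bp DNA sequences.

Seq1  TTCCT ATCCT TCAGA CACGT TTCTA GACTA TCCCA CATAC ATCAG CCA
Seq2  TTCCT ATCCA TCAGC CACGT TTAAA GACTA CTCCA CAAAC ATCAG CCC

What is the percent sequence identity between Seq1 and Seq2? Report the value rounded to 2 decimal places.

Mismatches occur at site 10 (T→A), site 15 (A→C), site 23 (C→A), site 24 (T→A), site 31 (T→C), site 32 (C→T), site 38 (T→A), site 48 (A→C).
40 of the 48 sites match, so the percent identity is 40/48 × 100 = 83.33%.

83.33%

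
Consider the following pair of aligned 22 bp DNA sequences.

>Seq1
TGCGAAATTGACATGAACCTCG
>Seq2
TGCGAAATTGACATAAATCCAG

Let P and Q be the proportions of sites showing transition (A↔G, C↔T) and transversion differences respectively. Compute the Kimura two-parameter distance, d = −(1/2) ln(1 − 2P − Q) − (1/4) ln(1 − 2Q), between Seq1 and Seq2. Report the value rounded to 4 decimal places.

0.2153

The sequences differ at positions 15 (G/A, transition), 18 (C/T, transition), 20 (T/C, transition), 21 (C/A, transversion).
Of the 4 differences, 3 transitions and 1 transversion over 22 sites: P = 3/22 = 0.136364, Q = 1/22 = 0.045455.
d = −0.5·ln(0.681817) − 0.25·ln(0.909090) = −0.5·(-0.382994) − 0.25·(-0.095311) = 0.2153.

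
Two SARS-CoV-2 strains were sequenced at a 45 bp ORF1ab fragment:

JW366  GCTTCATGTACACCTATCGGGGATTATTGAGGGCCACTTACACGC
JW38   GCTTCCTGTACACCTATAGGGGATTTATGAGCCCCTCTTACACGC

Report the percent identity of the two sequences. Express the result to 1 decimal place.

84.4%

Mismatches occur at site 6 (A↔C), site 18 (C↔A), site 26 (A↔T), site 27 (T↔A), site 32 (G↔C), site 33 (G↔C), site 36 (A↔T).
38 of the 45 sites match, so the percent identity is 38/45 × 100 = 84.4%.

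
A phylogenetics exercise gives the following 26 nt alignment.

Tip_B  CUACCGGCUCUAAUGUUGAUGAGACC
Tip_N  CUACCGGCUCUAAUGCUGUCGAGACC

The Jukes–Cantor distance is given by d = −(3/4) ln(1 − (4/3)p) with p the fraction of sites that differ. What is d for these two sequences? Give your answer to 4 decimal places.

0.1253

The sequences differ at positions 16 (U/C), 19 (A/U), 20 (U/C).
p = 3/26 = 0.115385.
d = −0.75 · ln(1 − (4/3)·0.115385) = −0.75 · ln(0.846153) = −0.75 · (-0.167055) = 0.1253.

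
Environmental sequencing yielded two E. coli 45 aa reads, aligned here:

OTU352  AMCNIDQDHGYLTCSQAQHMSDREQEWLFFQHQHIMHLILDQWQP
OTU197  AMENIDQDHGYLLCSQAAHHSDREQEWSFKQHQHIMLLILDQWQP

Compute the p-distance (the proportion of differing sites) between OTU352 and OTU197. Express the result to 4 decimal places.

0.1556

Differing sites — 3:C/E; 13:T/L; 18:Q/A; 20:M/H; 28:L/S; 30:F/K; 37:H/L.
There are 7 differences over 45 sites, so p = 7/45 = 0.1556.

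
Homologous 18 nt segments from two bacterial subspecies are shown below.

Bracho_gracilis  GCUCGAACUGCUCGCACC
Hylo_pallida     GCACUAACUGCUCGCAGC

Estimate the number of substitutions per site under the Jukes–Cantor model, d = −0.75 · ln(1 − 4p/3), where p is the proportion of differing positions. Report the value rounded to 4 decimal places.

0.1885

Differing sites — 3:U/A; 5:G/U; 17:C/G.
p = 3/18 = 0.166667.
d = −0.75 · ln(1 − (4/3)·0.166667) = −0.75 · ln(0.777777) = −0.75 · (-0.251315) = 0.1885.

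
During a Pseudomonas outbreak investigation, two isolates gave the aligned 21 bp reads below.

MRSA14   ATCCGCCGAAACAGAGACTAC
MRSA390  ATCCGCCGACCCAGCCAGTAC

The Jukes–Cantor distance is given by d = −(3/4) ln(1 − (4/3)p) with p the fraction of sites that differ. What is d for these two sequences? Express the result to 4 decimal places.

0.2865

Mismatches occur at site 10 (A/C), site 11 (A/C), site 15 (A/C), site 16 (G/C), site 18 (C/G).
p = 5/21 = 0.238095.
d = −0.75 · ln(1 − (4/3)·0.238095) = −0.75 · ln(0.682540) = −0.75 · (-0.381934) = 0.2865.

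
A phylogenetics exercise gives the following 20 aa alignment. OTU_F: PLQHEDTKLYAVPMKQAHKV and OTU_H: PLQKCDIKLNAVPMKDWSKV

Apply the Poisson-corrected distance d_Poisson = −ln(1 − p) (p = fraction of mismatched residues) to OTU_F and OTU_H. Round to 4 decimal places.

0.4308

Differing sites — 4:H/K; 5:E/C; 7:T/I; 10:Y/N; 16:Q/D; 17:A/W; 18:H/S.
p = 7/20 = 0.350000.
d = −ln(1 − 0.350000) = −ln(0.650000) = 0.4308.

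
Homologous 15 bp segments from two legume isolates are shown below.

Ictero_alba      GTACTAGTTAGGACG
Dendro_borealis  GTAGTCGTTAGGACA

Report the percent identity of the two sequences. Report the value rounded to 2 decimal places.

80.00%

Mismatches occur at site 4 (C→G), site 6 (A→C), site 15 (G→A).
12 of the 15 sites match, so the percent identity is 12/15 × 100 = 80.00%.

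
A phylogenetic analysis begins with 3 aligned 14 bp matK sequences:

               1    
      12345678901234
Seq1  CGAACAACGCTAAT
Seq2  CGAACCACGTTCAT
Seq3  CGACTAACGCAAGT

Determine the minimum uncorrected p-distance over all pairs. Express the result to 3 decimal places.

Pairwise Hamming distances:
  Seq1 vs Seq2: 3
  Seq1 vs Seq3: 4
  Seq2 vs Seq3: 7
The smallest is 3 mismatches, between Seq1 and Seq2; p = 3/14 = 0.214.

0.214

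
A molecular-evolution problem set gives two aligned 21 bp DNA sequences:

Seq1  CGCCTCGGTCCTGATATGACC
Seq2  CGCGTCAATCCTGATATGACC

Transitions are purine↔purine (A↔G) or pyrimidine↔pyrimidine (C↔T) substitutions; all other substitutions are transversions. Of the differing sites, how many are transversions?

The sequences differ at positions 4 (C/G, transversion), 7 (G/A, transition), 8 (G/A, transition).
Of the 3 differences, 2 transitions and 1 transversion, so the answer is 1.

1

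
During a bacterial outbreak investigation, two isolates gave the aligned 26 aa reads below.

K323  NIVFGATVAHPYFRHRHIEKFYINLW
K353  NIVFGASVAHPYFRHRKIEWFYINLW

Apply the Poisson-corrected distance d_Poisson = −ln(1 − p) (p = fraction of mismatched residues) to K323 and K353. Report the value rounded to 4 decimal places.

0.1226

The sequences differ at positions 7 (T/S), 17 (H/K), 20 (K/W).
p = 3/26 = 0.115385.
d = −ln(1 − 0.115385) = −ln(0.884615) = 0.1226.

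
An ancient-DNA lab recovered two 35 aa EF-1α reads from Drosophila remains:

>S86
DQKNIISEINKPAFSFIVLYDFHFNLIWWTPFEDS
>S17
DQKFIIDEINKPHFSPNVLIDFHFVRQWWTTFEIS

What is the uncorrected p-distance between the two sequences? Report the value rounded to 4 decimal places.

0.3143

The sequences differ at positions 4 (N/F), 7 (S/D), 13 (A/H), 16 (F/P), 17 (I/N), 20 (Y/I), 25 (N/V), 26 (L/R), 27 (I/Q), 31 (P/T), 34 (D/I).
There are 11 differences over 35 sites, so p = 11/35 = 0.3143.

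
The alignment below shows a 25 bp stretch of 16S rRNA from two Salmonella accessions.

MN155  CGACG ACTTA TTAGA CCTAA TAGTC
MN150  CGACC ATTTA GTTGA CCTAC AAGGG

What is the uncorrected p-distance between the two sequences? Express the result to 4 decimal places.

0.3200

Mismatches occur at site 5 (G↔C), site 7 (C↔T), site 11 (T↔G), site 13 (A↔T), site 20 (A↔C), site 21 (T↔A), site 24 (T↔G), site 25 (C↔G).
There are 8 differences over 25 sites, so p = 8/25 = 0.3200.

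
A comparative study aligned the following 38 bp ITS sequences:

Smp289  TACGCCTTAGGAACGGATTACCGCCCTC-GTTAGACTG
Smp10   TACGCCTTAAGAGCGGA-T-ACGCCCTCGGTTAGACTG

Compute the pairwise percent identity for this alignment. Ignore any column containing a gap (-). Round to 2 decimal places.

Excluding the 3 gap columns leaves 35 comparable sites.
Differing sites — 10:G/A; 13:A/G; 21:C/A.
32 of the 35 comparable sites match, so the percent identity is 32/35 × 100 = 91.43%.

91.43%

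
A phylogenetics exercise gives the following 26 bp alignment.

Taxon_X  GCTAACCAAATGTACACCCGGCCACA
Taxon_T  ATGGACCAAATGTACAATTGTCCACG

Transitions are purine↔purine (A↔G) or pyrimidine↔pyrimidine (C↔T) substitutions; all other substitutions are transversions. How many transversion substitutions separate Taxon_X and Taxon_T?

3

The sequences differ at positions 1 (G/A, transition), 2 (C/T, transition), 3 (T/G, transversion), 4 (A/G, transition), 17 (C/A, transversion), 18 (C/T, transition), 19 (C/T, transition), 21 (G/T, transversion), 26 (A/G, transition).
Of the 9 differences, 6 transitions and 3 transversions, so the answer is 3.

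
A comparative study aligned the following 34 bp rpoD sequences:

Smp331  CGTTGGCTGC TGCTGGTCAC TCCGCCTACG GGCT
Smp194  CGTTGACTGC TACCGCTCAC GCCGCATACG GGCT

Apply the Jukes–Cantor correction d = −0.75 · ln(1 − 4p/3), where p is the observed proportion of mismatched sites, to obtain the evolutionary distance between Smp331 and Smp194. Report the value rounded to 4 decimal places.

0.2012

Differing sites — 6:G/A; 12:G/A; 14:T/C; 16:G/C; 21:T/G; 26:C/A.
p = 6/34 = 0.176471.
d = −0.75 · ln(1 − (4/3)·0.176471) = −0.75 · ln(0.764705) = −0.75 · (-0.268265) = 0.2012.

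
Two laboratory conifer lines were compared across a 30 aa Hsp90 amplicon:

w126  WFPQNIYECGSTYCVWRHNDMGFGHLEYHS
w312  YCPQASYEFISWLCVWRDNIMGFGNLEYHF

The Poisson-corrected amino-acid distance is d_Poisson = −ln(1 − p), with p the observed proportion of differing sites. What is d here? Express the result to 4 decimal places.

0.5108

Mismatches occur at site 1 (W→Y), site 2 (F→C), site 5 (N→A), site 6 (I→S), site 9 (C→F), site 10 (G→I), site 12 (T→W), site 13 (Y→L), site 18 (H→D), site 20 (D→I), site 25 (H→N), site 30 (S→F).
p = 12/30 = 0.400000.
d = −ln(1 − 0.400000) = −ln(0.600000) = 0.5108.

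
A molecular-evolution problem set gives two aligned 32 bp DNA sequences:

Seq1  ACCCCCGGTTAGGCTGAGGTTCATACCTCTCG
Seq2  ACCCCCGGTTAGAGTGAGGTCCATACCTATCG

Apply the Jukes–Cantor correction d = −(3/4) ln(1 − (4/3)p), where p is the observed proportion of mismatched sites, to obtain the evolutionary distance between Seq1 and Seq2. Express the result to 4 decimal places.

Differing sites — 13:G/A; 14:C/G; 21:T/C; 29:C/A.
p = 4/32 = 0.125000.
d = −0.75 · ln(1 − (4/3)·0.125000) = −0.75 · ln(0.833333) = −0.75 · (-0.182322) = 0.1367.

0.1367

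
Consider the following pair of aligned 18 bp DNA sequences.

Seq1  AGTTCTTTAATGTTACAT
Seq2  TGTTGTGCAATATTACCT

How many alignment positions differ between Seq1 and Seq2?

Differing sites — 1:A/T; 5:C/G; 7:T/G; 8:T/C; 12:G/A; 17:A/C.
That gives 6 mismatches out of 18 aligned sites, so the Hamming distance is 6.

6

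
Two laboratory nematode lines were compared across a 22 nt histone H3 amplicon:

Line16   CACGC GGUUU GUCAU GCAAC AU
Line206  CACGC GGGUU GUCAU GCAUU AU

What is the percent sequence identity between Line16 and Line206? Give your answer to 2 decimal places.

Mismatches occur at site 8 (U→G), site 19 (A→U), site 20 (C→U).
19 of the 22 sites match, so the percent identity is 19/22 × 100 = 86.36%.

86.36%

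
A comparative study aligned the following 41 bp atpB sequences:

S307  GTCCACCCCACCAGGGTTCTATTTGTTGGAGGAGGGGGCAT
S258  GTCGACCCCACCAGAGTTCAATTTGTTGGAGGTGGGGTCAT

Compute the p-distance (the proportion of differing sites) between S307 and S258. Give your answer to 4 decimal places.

0.1220

Differing sites — 4:C/G; 15:G/A; 20:T/A; 33:A/T; 38:G/T.
There are 5 differences over 41 sites, so p = 5/41 = 0.1220.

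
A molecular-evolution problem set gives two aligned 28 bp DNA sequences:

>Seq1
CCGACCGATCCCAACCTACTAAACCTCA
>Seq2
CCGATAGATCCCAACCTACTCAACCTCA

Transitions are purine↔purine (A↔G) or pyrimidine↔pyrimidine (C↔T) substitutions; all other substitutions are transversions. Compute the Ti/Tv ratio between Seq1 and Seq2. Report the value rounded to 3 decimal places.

0.500

The sequences differ at positions 5 (C/T, transition), 6 (C/A, transversion), 21 (A/C, transversion).
Of the 3 differences, 1 transition and 2 transversions, so Ti/Tv = 1/2 = 0.500.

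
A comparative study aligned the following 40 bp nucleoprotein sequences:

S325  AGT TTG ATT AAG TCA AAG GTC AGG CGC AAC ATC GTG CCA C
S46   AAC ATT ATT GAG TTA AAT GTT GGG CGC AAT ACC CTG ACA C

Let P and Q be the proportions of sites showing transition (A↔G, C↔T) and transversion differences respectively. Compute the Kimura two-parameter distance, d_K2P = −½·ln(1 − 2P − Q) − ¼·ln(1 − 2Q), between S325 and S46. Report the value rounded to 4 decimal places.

Mismatches occur at site 2 (G/A, transition), site 3 (T/C, transition), site 4 (T/A, transversion), site 6 (G/T, transversion), site 10 (A/G, transition), site 14 (C/T, transition), site 18 (G/T, transversion), site 21 (C/T, transition), site 22 (A/G, transition), site 30 (C/T, transition), site 32 (T/C, transition), site 34 (G/C, transversion), site 37 (C/A, transversion).
Of the 13 differences, 8 transitions and 5 transversions over 40 sites: P = 8/40 = 0.200000, Q = 5/40 = 0.125000.
d = −0.5·ln(0.475000) − 0.25·ln(0.750000) = −0.5·(-0.744440) − 0.25·(-0.287682) = 0.4441.

0.4441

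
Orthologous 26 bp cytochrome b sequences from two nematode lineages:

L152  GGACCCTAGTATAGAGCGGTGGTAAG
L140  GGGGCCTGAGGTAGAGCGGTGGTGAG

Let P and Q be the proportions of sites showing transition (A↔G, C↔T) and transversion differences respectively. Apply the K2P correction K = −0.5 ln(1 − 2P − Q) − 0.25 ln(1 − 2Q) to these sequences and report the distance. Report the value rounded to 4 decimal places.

0.3513

Mismatches occur at site 3 (A/G, transition), site 4 (C/G, transversion), site 8 (A/G, transition), site 9 (G/A, transition), site 10 (T/G, transversion), site 11 (A/G, transition), site 24 (A/G, transition).
Of the 7 differences, 5 transitions and 2 transversions over 26 sites: P = 5/26 = 0.192308, Q = 2/26 = 0.076923.
d = −0.5·ln(0.538461) − 0.25·ln(0.846154) = −0.5·(-0.619040) − 0.25·(-0.167054) = 0.3513.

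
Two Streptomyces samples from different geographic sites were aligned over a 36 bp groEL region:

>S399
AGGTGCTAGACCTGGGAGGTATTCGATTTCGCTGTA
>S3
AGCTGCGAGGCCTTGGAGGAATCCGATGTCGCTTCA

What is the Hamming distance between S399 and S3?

9

Differing sites — 3:G/C; 7:T/G; 10:A/G; 14:G/T; 20:T/A; 23:T/C; 28:T/G; 34:G/T; 35:T/C.
That gives 9 mismatches out of 36 aligned sites, so the Hamming distance is 9.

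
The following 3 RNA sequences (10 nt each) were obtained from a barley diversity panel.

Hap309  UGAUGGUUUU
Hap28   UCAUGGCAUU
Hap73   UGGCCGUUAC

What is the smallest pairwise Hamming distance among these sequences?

Pairwise Hamming distances:
  Hap309 vs Hap28: 3
  Hap309 vs Hap73: 5
  Hap28 vs Hap73: 8
The smallest is 3, between Hap309 and Hap28.

3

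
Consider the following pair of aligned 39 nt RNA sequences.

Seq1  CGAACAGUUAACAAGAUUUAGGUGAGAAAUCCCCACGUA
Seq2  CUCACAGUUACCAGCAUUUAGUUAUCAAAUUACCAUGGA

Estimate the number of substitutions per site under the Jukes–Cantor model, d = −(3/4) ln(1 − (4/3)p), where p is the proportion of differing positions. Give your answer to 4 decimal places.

0.4408

The sequences differ at positions 2 (G/U), 3 (A/C), 11 (A/C), 14 (A/G), 15 (G/C), 22 (G/U), 24 (G/A), 25 (A/U), 26 (G/C), 31 (C/U), 32 (C/A), 36 (C/U), 38 (U/G).
p = 13/39 = 0.333333.
d = −0.75 · ln(1 − (4/3)·0.333333) = −0.75 · ln(0.555556) = −0.75 · (-0.587786) = 0.4408.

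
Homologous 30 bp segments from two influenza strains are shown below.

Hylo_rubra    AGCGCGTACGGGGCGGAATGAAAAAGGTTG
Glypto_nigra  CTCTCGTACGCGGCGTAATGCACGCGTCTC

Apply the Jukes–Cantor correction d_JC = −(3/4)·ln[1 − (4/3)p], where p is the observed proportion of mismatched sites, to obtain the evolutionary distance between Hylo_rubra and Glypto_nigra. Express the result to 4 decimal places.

0.5716

Mismatches occur at site 1 (A↔C), site 2 (G↔T), site 4 (G↔T), site 11 (G↔C), site 16 (G↔T), site 21 (A↔C), site 23 (A↔C), site 24 (A↔G), site 25 (A↔C), site 27 (G↔T), site 28 (T↔C), site 30 (G↔C).
p = 12/30 = 0.400000.
d = −0.75 · ln(1 − (4/3)·0.400000) = −0.75 · ln(0.466667) = −0.75 · (-0.762139) = 0.5716.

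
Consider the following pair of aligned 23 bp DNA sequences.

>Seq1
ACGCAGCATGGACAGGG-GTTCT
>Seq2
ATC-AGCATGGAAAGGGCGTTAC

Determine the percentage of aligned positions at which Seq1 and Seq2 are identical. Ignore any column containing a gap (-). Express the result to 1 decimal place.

76.2%

Excluding the 2 gap columns leaves 21 comparable sites.
The sequences differ at positions 2 (C/T), 3 (G/C), 13 (C/A), 22 (C/A), 23 (T/C).
16 of the 21 comparable sites match, so the percent identity is 16/21 × 100 = 76.2%.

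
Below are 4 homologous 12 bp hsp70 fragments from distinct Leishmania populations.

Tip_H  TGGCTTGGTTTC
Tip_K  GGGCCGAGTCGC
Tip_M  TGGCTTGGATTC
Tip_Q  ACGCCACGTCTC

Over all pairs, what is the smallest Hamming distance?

Pairwise Hamming distances:
  Tip_H vs Tip_K: 6
  Tip_H vs Tip_M: 1
  Tip_H vs Tip_Q: 6
  Tip_K vs Tip_M: 7
  Tip_K vs Tip_Q: 5
  Tip_M vs Tip_Q: 7
The smallest is 1, between Tip_H and Tip_M.

1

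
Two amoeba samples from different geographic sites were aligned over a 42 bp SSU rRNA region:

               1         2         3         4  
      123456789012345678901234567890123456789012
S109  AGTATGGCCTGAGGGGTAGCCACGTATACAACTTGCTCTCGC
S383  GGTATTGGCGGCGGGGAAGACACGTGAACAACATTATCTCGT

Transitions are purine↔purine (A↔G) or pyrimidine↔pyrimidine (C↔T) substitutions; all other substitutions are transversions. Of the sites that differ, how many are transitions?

3

Differing sites — 1:A/G (Ti); 6:G/T (Tv); 8:C/G (Tv); 10:T/G (Tv); 12:A/C (Tv); 17:T/A (Tv); 20:C/A (Tv); 26:A/G (Ti); 27:T/A (Tv); 33:T/A (Tv); 35:G/T (Tv); 36:C/A (Tv); 42:C/T (Ti).
Of the 13 differences, 3 transitions and 10 transversions, so the answer is 3.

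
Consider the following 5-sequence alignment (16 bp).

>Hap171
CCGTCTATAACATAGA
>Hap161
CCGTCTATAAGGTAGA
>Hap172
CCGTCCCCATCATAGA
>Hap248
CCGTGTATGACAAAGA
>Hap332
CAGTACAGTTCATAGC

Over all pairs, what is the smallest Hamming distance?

2

Pairwise Hamming distances:
  Hap171 vs Hap161: 2
  Hap171 vs Hap172: 4
  Hap171 vs Hap248: 3
  Hap171 vs Hap332: 7
  Hap161 vs Hap172: 6
  Hap161 vs Hap248: 5
  Hap161 vs Hap332: 9
  Hap172 vs Hap248: 7
  Hap172 vs Hap332: 6
  Hap248 vs Hap332: 8
The smallest is 2, between Hap171 and Hap161.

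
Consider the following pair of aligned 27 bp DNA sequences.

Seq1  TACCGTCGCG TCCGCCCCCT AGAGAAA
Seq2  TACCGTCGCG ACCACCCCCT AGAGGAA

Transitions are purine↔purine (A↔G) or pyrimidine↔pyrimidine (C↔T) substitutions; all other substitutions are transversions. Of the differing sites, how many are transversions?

Mismatches occur at site 11 (T/A, transversion), site 14 (G/A, transition), site 25 (A/G, transition).
Of the 3 differences, 2 transitions and 1 transversion, so the answer is 1.

1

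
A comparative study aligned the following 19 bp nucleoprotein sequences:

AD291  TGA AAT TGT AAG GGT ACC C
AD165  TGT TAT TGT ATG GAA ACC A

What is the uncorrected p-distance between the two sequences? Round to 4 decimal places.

0.3158

Differing sites — 3:A/T; 4:A/T; 11:A/T; 14:G/A; 15:T/A; 19:C/A.
There are 6 differences over 19 sites, so p = 6/19 = 0.3158.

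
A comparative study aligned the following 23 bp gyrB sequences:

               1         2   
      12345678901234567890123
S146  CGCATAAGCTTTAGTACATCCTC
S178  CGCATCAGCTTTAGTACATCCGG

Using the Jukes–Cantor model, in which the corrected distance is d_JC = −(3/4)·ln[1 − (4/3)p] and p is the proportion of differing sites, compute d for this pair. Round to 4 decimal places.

0.1433

The sequences differ at positions 6 (A/C), 22 (T/G), 23 (C/G).
p = 3/23 = 0.130435.
d = −0.75 · ln(1 − (4/3)·0.130435) = −0.75 · ln(0.826087) = −0.75 · (-0.191055) = 0.1433.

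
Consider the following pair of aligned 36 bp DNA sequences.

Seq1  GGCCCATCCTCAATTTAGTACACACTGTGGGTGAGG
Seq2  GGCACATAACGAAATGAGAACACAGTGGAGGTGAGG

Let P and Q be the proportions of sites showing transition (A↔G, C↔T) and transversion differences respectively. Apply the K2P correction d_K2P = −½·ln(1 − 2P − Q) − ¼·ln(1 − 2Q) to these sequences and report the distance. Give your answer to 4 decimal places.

Mismatches occur at site 4 (C/A, transversion), site 8 (C/A, transversion), site 9 (C/A, transversion), site 10 (T/C, transition), site 11 (C/G, transversion), site 14 (T/A, transversion), site 16 (T/G, transversion), site 19 (T/A, transversion), site 25 (C/G, transversion), site 28 (T/G, transversion), site 29 (G/A, transition).
Of the 11 differences, 2 transitions and 9 transversions over 36 sites: P = 2/36 = 0.055556, Q = 9/36 = 0.250000.
d = −0.5·ln(0.638888) − 0.25·ln(0.500000) = −0.5·(-0.448026) − 0.25·(-0.693147) = 0.3973.

0.3973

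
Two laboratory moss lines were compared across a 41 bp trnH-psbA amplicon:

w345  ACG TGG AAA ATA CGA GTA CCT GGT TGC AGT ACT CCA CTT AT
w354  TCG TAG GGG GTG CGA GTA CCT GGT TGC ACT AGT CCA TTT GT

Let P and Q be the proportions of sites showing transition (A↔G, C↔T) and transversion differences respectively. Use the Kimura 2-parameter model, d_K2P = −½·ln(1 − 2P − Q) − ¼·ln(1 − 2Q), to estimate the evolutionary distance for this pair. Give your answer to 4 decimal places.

0.3508

Differing sites — 1:A/T (Tv); 5:G/A (Ti); 7:A/G (Ti); 8:A/G (Ti); 9:A/G (Ti); 10:A/G (Ti); 12:A/G (Ti); 29:G/C (Tv); 32:C/G (Tv); 37:C/T (Ti); 40:A/G (Ti).
Of the 11 differences, 8 transitions and 3 transversions over 41 sites: P = 8/41 = 0.195122, Q = 3/41 = 0.073171.
d = −0.5·ln(0.536585) − 0.25·ln(0.853658) = −0.5·(-0.622530) − 0.25·(-0.158225) = 0.3508.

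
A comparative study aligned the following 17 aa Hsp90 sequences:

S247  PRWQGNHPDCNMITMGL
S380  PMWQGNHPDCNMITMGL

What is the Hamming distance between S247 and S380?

Differing sites — 2:R/M.
That gives 1 mismatch out of 17 aligned sites, so the Hamming distance is 1.

1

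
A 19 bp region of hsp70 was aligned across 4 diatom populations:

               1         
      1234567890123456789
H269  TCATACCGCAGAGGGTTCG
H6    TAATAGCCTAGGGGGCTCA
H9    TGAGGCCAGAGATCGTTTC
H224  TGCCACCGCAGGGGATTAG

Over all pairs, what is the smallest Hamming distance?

6

Pairwise Hamming distances:
  H269 vs H6: 7
  H269 vs H9: 9
  H269 vs H224: 6
  H6 vs H9: 12
  H6 vs H224: 10
  H9 vs H224: 11
The smallest is 6, between H269 and H224.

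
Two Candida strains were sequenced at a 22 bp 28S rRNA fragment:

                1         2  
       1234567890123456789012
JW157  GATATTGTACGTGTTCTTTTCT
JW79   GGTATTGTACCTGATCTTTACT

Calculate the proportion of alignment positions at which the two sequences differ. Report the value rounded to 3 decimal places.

Differing sites — 2:A/G; 11:G/C; 14:T/A; 20:T/A.
There are 4 differences over 22 sites, so p = 4/22 = 0.182.

0.182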